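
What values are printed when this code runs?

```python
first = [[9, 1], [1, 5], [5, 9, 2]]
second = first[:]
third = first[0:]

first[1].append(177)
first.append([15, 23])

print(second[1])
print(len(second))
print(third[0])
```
[1, 5, 177]
3
[9, 1]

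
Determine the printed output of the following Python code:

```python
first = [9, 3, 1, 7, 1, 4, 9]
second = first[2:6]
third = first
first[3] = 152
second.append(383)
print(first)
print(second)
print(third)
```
[9, 3, 1, 152, 1, 4, 9]
[1, 7, 1, 4, 383]
[9, 3, 1, 152, 1, 4, 9]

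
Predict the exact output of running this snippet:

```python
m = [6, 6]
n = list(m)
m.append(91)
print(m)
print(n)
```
[6, 6, 91]
[6, 6]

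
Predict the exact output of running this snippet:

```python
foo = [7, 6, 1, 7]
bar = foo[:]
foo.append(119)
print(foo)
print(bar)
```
[7, 6, 1, 7, 119]
[7, 6, 1, 7]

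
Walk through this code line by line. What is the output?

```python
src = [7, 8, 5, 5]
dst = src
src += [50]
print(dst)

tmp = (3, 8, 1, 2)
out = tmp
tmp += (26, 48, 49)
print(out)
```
[7, 8, 5, 5, 50]
(3, 8, 1, 2)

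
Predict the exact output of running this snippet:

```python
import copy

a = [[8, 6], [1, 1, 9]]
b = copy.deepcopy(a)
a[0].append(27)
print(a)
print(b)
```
[[8, 6, 27], [1, 1, 9]]
[[8, 6], [1, 1, 9]]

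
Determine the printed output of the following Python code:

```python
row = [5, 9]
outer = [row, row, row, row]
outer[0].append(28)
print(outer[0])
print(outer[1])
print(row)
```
[5, 9, 28]
[5, 9, 28]
[5, 9, 28]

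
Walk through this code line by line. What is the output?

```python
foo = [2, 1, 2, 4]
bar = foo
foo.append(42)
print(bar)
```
[2, 1, 2, 4, 42]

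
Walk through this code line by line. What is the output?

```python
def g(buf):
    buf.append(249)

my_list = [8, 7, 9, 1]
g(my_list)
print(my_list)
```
[8, 7, 9, 1, 249]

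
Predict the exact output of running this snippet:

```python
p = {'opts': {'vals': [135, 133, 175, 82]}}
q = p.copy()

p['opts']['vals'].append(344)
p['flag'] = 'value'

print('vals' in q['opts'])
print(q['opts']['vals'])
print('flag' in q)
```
True
[135, 133, 175, 82, 344]
False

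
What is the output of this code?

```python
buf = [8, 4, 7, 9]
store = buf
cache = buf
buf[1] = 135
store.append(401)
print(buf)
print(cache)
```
[8, 135, 7, 9, 401]
[8, 135, 7, 9, 401]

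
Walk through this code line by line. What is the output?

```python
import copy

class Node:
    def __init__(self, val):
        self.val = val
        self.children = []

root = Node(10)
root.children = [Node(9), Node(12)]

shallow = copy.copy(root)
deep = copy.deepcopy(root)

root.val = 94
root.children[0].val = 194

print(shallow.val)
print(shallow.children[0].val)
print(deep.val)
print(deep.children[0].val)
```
10
194
10
9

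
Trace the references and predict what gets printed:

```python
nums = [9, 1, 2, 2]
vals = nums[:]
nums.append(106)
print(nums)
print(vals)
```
[9, 1, 2, 2, 106]
[9, 1, 2, 2]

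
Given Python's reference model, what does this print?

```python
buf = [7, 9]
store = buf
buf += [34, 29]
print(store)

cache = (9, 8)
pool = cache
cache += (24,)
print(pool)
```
[7, 9, 34, 29]
(9, 8)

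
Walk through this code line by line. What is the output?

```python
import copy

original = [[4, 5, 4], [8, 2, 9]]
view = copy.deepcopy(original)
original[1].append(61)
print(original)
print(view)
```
[[4, 5, 4], [8, 2, 9, 61]]
[[4, 5, 4], [8, 2, 9]]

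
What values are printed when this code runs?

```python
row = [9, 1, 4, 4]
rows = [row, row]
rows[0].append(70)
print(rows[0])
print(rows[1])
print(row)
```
[9, 1, 4, 4, 70]
[9, 1, 4, 4, 70]
[9, 1, 4, 4, 70]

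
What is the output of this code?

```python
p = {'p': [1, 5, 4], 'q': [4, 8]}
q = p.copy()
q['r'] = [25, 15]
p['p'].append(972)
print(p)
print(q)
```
{'p': [1, 5, 4, 972], 'q': [4, 8]}
{'p': [1, 5, 4, 972], 'q': [4, 8], 'r': [25, 15]}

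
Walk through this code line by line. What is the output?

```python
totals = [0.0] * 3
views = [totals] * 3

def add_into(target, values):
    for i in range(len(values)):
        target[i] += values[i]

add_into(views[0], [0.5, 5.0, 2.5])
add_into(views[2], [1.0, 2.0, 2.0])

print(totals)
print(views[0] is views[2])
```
[1.5, 7.0, 4.5]
True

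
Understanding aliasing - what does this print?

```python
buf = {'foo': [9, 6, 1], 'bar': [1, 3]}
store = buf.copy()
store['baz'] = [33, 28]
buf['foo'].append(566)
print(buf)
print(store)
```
{'foo': [9, 6, 1, 566], 'bar': [1, 3]}
{'foo': [9, 6, 1, 566], 'bar': [1, 3], 'baz': [33, 28]}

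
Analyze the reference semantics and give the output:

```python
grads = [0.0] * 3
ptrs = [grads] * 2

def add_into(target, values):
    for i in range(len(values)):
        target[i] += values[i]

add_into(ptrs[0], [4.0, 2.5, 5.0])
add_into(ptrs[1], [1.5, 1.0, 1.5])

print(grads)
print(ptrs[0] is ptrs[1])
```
[5.5, 3.5, 6.5]
True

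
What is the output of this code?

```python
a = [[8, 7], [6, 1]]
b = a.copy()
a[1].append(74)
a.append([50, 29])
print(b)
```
[[8, 7], [6, 1, 74]]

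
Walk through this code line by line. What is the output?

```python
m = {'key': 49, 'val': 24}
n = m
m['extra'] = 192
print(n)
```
{'key': 49, 'val': 24, 'extra': 192}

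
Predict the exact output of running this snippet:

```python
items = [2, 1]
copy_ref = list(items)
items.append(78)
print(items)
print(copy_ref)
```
[2, 1, 78]
[2, 1]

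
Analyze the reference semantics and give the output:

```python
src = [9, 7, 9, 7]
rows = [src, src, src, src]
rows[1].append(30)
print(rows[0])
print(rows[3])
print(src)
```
[9, 7, 9, 7, 30]
[9, 7, 9, 7, 30]
[9, 7, 9, 7, 30]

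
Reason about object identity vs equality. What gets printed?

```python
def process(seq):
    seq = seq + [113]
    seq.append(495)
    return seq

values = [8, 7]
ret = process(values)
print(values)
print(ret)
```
[8, 7]
[8, 7, 113, 495]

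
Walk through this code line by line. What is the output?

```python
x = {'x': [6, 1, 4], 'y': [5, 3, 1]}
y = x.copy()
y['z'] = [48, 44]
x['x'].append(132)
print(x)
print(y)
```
{'x': [6, 1, 4, 132], 'y': [5, 3, 1]}
{'x': [6, 1, 4, 132], 'y': [5, 3, 1], 'z': [48, 44]}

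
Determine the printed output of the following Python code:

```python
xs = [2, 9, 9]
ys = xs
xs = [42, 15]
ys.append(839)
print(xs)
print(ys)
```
[42, 15]
[2, 9, 9, 839]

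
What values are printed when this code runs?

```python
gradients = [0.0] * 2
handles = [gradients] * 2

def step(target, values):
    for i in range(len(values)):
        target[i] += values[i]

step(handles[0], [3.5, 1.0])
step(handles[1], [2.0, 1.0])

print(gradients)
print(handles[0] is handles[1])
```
[5.5, 2.0]
True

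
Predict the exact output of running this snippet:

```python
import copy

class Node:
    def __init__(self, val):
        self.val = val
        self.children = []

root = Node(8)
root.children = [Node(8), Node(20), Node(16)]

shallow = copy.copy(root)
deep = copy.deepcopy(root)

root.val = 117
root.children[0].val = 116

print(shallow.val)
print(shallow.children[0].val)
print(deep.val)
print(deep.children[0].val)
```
8
116
8
8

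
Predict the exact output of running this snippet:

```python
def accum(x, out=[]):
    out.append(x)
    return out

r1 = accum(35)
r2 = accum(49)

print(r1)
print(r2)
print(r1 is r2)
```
[35, 49]
[35, 49]
True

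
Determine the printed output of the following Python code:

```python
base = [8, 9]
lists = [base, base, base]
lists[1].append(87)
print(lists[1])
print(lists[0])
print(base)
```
[8, 9, 87]
[8, 9, 87]
[8, 9, 87]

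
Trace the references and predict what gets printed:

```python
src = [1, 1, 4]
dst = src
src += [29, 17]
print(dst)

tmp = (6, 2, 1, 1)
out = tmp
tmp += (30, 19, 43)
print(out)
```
[1, 1, 4, 29, 17]
(6, 2, 1, 1)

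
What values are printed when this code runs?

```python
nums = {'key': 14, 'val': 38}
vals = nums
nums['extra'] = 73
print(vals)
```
{'key': 14, 'val': 38, 'extra': 73}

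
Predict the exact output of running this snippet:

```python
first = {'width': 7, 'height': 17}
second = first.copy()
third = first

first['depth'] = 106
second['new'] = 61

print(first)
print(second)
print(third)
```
{'width': 7, 'height': 17, 'depth': 106}
{'width': 7, 'height': 17, 'new': 61}
{'width': 7, 'height': 17, 'depth': 106}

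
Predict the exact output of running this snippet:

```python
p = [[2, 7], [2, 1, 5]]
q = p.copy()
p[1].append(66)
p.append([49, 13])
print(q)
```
[[2, 7], [2, 1, 5, 66]]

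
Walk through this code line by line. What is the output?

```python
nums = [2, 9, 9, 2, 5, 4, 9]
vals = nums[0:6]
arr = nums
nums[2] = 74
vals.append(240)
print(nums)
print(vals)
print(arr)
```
[2, 9, 74, 2, 5, 4, 9]
[2, 9, 9, 2, 5, 4, 240]
[2, 9, 74, 2, 5, 4, 9]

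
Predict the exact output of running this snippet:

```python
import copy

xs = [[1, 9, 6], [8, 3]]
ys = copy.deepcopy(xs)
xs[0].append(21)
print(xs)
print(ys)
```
[[1, 9, 6, 21], [8, 3]]
[[1, 9, 6], [8, 3]]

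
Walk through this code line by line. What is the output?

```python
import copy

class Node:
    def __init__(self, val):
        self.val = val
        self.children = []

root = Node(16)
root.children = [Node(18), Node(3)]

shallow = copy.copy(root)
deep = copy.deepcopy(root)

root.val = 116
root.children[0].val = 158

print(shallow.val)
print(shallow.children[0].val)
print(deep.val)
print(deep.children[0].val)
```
16
158
16
18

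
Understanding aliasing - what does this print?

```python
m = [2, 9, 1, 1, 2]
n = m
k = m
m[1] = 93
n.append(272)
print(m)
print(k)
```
[2, 93, 1, 1, 2, 272]
[2, 93, 1, 1, 2, 272]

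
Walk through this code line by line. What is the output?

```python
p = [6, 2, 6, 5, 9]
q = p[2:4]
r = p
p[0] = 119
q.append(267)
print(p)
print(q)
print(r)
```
[119, 2, 6, 5, 9]
[6, 5, 267]
[119, 2, 6, 5, 9]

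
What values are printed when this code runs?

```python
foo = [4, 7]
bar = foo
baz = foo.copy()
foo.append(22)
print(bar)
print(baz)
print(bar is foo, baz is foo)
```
[4, 7, 22]
[4, 7]
True False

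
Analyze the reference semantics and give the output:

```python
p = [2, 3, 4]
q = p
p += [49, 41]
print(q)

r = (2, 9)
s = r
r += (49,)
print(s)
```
[2, 3, 4, 49, 41]
(2, 9)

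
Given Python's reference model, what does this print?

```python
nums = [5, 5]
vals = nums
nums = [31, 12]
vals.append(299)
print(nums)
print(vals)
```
[31, 12]
[5, 5, 299]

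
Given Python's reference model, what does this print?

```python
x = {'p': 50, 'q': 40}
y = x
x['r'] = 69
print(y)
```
{'p': 50, 'q': 40, 'r': 69}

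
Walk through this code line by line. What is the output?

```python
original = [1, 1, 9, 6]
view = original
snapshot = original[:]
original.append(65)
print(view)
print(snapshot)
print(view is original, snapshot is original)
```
[1, 1, 9, 6, 65]
[1, 1, 9, 6]
True False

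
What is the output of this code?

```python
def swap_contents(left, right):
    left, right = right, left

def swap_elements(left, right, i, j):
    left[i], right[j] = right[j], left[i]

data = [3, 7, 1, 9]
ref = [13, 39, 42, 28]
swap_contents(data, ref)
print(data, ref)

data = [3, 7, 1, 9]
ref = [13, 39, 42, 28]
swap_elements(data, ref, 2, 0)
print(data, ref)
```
[3, 7, 1, 9] [13, 39, 42, 28]
[3, 7, 13, 9] [1, 39, 42, 28]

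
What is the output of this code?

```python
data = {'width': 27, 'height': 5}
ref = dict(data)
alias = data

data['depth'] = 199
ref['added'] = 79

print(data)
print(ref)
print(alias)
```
{'width': 27, 'height': 5, 'depth': 199}
{'width': 27, 'height': 5, 'added': 79}
{'width': 27, 'height': 5, 'depth': 199}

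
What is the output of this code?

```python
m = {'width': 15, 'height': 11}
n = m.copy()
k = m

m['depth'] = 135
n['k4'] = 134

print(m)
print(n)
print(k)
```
{'width': 15, 'height': 11, 'depth': 135}
{'width': 15, 'height': 11, 'k4': 134}
{'width': 15, 'height': 11, 'depth': 135}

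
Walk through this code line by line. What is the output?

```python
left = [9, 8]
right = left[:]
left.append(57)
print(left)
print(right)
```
[9, 8, 57]
[9, 8]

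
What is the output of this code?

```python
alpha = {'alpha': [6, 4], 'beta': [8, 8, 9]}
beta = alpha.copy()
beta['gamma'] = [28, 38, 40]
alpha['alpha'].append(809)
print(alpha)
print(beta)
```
{'alpha': [6, 4, 809], 'beta': [8, 8, 9]}
{'alpha': [6, 4, 809], 'beta': [8, 8, 9], 'gamma': [28, 38, 40]}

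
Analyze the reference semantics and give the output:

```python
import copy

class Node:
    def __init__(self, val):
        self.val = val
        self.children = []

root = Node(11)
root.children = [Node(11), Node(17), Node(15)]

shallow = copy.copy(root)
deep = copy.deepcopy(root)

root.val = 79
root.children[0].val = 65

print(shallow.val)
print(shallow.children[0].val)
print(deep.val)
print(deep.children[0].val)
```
11
65
11
11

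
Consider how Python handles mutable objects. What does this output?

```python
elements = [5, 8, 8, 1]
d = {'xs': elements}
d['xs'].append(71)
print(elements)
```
[5, 8, 8, 1, 71]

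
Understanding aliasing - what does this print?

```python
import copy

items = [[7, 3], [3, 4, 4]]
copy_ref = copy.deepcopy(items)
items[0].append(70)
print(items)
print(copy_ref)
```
[[7, 3, 70], [3, 4, 4]]
[[7, 3], [3, 4, 4]]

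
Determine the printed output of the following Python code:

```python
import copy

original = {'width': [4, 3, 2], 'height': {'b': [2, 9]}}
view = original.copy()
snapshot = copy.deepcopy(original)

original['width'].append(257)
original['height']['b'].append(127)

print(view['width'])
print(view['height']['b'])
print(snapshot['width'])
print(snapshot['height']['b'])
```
[4, 3, 2, 257]
[2, 9, 127]
[4, 3, 2]
[2, 9]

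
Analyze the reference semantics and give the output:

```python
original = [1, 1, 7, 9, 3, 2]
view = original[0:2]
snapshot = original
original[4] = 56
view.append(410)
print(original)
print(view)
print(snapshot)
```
[1, 1, 7, 9, 56, 2]
[1, 1, 410]
[1, 1, 7, 9, 56, 2]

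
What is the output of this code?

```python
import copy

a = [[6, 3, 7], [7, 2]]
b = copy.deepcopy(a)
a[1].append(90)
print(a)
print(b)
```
[[6, 3, 7], [7, 2, 90]]
[[6, 3, 7], [7, 2]]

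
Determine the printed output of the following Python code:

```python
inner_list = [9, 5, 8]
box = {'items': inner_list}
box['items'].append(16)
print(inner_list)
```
[9, 5, 8, 16]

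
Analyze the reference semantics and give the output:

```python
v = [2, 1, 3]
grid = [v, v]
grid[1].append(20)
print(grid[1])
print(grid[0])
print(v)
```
[2, 1, 3, 20]
[2, 1, 3, 20]
[2, 1, 3, 20]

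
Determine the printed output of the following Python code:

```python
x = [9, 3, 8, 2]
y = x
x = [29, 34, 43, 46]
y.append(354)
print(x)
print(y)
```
[29, 34, 43, 46]
[9, 3, 8, 2, 354]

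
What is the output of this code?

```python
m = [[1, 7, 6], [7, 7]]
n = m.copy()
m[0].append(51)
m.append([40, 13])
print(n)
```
[[1, 7, 6, 51], [7, 7]]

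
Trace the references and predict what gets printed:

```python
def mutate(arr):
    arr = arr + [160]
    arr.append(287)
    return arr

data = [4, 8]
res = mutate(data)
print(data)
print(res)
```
[4, 8]
[4, 8, 160, 287]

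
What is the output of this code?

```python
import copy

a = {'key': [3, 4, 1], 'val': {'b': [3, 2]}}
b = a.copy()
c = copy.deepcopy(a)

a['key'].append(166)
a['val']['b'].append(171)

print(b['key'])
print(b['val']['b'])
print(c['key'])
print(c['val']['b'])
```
[3, 4, 1, 166]
[3, 2, 171]
[3, 4, 1]
[3, 2]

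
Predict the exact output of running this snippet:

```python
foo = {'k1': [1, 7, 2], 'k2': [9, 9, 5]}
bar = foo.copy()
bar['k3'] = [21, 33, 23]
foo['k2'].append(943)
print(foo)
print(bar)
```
{'k1': [1, 7, 2], 'k2': [9, 9, 5, 943]}
{'k1': [1, 7, 2], 'k2': [9, 9, 5, 943], 'k3': [21, 33, 23]}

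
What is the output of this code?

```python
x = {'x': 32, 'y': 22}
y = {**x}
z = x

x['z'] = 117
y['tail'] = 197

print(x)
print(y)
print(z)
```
{'x': 32, 'y': 22, 'z': 117}
{'x': 32, 'y': 22, 'tail': 197}
{'x': 32, 'y': 22, 'z': 117}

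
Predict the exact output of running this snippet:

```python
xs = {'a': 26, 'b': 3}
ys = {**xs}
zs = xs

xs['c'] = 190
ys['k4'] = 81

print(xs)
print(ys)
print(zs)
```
{'a': 26, 'b': 3, 'c': 190}
{'a': 26, 'b': 3, 'k4': 81}
{'a': 26, 'b': 3, 'c': 190}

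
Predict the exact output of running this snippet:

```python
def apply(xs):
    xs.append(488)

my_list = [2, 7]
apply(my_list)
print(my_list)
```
[2, 7, 488]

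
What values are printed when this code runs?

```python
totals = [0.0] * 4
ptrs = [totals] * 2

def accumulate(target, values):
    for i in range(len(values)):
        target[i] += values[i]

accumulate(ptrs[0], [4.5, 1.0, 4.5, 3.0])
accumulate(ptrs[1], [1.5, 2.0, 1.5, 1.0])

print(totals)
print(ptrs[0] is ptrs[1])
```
[6.0, 3.0, 6.0, 4.0]
True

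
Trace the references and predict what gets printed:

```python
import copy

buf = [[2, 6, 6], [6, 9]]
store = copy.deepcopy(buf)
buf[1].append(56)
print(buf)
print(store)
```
[[2, 6, 6], [6, 9, 56]]
[[2, 6, 6], [6, 9]]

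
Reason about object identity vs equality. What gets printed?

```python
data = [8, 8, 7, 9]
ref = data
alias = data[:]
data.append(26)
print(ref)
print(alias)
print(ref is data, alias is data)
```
[8, 8, 7, 9, 26]
[8, 8, 7, 9]
True False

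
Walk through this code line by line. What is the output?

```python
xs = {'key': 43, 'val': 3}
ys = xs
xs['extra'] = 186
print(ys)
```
{'key': 43, 'val': 3, 'extra': 186}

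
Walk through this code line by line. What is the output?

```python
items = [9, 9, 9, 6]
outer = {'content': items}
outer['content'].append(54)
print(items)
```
[9, 9, 9, 6, 54]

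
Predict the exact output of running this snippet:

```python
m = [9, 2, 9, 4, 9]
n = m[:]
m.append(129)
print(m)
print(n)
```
[9, 2, 9, 4, 9, 129]
[9, 2, 9, 4, 9]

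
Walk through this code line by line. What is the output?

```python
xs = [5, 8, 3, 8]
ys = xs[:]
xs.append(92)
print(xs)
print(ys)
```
[5, 8, 3, 8, 92]
[5, 8, 3, 8]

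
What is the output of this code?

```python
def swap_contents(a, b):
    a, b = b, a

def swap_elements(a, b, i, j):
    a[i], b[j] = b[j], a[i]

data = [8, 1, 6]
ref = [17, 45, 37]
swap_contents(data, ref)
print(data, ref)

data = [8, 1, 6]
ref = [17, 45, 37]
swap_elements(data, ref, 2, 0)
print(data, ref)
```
[8, 1, 6] [17, 45, 37]
[8, 1, 17] [6, 45, 37]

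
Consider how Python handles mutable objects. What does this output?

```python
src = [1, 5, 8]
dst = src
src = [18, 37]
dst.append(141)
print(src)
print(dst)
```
[18, 37]
[1, 5, 8, 141]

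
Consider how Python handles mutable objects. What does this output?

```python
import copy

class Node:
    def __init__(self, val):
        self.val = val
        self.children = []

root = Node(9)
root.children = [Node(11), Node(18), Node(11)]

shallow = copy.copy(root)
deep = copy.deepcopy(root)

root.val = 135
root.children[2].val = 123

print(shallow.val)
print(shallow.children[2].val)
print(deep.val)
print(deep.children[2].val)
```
9
123
9
11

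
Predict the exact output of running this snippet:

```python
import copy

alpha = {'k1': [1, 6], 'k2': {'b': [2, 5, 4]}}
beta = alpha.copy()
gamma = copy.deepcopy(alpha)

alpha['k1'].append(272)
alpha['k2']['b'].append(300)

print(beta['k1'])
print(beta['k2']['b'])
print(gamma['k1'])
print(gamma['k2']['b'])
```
[1, 6, 272]
[2, 5, 4, 300]
[1, 6]
[2, 5, 4]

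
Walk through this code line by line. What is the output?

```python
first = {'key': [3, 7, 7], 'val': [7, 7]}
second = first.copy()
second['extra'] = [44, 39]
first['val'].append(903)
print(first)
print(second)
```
{'key': [3, 7, 7], 'val': [7, 7, 903]}
{'key': [3, 7, 7], 'val': [7, 7, 903], 'extra': [44, 39]}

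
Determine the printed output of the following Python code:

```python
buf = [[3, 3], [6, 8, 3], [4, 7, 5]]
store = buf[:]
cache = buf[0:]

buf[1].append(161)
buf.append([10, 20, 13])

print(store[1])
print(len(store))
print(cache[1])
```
[6, 8, 3, 161]
3
[6, 8, 3, 161]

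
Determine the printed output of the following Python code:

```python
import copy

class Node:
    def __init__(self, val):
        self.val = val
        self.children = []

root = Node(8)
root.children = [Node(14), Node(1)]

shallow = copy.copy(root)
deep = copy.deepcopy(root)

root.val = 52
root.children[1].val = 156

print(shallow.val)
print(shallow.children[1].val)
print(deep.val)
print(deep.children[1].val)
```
8
156
8
1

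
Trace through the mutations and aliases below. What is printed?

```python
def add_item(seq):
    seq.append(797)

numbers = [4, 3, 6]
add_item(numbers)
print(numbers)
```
[4, 3, 6, 797]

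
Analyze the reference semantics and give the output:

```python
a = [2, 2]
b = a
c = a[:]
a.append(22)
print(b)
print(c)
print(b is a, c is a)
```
[2, 2, 22]
[2, 2]
True False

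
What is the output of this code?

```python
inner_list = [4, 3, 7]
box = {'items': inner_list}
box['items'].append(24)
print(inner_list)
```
[4, 3, 7, 24]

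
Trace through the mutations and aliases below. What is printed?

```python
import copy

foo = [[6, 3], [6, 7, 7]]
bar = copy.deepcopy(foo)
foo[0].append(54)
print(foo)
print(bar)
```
[[6, 3, 54], [6, 7, 7]]
[[6, 3], [6, 7, 7]]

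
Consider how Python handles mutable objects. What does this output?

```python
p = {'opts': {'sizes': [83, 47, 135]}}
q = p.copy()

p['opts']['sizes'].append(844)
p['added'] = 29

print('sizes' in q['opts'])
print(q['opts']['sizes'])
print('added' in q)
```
True
[83, 47, 135, 844]
False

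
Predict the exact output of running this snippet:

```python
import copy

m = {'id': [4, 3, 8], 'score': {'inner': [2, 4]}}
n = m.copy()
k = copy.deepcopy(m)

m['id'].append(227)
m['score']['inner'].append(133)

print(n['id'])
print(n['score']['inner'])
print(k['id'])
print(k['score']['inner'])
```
[4, 3, 8, 227]
[2, 4, 133]
[4, 3, 8]
[2, 4]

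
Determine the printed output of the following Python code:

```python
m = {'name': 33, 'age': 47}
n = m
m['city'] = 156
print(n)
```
{'name': 33, 'age': 47, 'city': 156}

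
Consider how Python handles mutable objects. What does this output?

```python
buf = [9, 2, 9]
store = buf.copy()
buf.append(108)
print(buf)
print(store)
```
[9, 2, 9, 108]
[9, 2, 9]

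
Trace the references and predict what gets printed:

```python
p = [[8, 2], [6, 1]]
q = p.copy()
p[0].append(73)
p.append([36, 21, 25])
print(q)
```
[[8, 2, 73], [6, 1]]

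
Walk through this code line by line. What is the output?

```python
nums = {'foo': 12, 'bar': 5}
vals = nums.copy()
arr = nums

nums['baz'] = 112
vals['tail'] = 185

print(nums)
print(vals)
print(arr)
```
{'foo': 12, 'bar': 5, 'baz': 112}
{'foo': 12, 'bar': 5, 'tail': 185}
{'foo': 12, 'bar': 5, 'baz': 112}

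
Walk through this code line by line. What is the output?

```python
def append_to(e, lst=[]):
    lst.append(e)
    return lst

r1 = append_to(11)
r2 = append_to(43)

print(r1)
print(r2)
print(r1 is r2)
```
[11, 43]
[11, 43]
True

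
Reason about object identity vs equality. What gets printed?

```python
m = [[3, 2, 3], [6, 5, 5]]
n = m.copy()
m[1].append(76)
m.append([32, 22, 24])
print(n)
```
[[3, 2, 3], [6, 5, 5, 76]]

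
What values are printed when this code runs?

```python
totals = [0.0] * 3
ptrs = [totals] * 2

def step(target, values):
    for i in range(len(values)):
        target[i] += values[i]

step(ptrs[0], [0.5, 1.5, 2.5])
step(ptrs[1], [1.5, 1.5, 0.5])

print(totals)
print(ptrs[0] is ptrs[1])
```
[2.0, 3.0, 3.0]
True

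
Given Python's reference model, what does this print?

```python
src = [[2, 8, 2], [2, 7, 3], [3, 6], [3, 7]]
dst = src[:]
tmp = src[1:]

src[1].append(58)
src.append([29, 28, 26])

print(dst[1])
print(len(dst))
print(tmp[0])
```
[2, 7, 3, 58]
4
[2, 7, 3, 58]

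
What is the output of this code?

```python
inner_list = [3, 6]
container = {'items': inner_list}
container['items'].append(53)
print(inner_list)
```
[3, 6, 53]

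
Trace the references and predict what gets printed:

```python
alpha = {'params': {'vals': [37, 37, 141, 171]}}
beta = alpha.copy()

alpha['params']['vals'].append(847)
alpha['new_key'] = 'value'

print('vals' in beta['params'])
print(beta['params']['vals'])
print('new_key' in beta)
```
True
[37, 37, 141, 171, 847]
False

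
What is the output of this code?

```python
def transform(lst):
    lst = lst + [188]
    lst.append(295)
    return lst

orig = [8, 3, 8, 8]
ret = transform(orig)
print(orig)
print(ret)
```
[8, 3, 8, 8]
[8, 3, 8, 8, 188, 295]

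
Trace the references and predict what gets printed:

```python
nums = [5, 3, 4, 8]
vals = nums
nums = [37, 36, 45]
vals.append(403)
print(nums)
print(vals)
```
[37, 36, 45]
[5, 3, 4, 8, 403]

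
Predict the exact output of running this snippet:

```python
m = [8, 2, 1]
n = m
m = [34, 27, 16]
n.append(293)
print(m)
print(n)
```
[34, 27, 16]
[8, 2, 1, 293]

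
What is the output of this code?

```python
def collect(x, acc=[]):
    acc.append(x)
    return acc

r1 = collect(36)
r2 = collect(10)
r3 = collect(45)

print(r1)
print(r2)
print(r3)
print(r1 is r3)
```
[36, 10, 45]
[36, 10, 45]
[36, 10, 45]
True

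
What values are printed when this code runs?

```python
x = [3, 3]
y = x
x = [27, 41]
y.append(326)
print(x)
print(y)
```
[27, 41]
[3, 3, 326]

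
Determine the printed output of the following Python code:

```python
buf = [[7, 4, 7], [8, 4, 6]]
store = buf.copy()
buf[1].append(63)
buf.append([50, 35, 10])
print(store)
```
[[7, 4, 7], [8, 4, 6, 63]]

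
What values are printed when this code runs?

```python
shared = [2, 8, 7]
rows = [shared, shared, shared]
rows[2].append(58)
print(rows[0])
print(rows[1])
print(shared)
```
[2, 8, 7, 58]
[2, 8, 7, 58]
[2, 8, 7, 58]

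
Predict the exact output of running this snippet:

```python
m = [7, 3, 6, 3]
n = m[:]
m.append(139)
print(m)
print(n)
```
[7, 3, 6, 3, 139]
[7, 3, 6, 3]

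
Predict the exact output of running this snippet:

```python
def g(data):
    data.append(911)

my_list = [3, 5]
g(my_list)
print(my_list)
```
[3, 5, 911]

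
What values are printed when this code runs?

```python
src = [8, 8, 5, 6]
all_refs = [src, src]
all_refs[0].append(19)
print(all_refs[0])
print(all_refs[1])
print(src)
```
[8, 8, 5, 6, 19]
[8, 8, 5, 6, 19]
[8, 8, 5, 6, 19]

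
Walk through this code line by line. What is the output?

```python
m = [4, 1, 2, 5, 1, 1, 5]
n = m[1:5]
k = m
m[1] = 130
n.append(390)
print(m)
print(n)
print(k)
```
[4, 130, 2, 5, 1, 1, 5]
[1, 2, 5, 1, 390]
[4, 130, 2, 5, 1, 1, 5]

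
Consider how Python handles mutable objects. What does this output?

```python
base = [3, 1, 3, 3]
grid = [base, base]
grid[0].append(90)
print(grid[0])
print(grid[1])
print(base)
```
[3, 1, 3, 3, 90]
[3, 1, 3, 3, 90]
[3, 1, 3, 3, 90]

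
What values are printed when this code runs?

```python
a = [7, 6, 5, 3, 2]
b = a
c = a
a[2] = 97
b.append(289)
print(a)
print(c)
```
[7, 6, 97, 3, 2, 289]
[7, 6, 97, 3, 2, 289]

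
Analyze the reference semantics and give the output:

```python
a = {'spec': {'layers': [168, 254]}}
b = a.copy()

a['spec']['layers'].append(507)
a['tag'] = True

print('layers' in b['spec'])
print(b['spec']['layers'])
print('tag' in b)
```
True
[168, 254, 507]
False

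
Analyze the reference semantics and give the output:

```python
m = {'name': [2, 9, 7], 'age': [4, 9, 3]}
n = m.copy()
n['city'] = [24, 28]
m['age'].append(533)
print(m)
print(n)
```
{'name': [2, 9, 7], 'age': [4, 9, 3, 533]}
{'name': [2, 9, 7], 'age': [4, 9, 3, 533], 'city': [24, 28]}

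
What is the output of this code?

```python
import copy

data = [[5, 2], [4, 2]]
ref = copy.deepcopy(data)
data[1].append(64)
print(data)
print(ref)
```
[[5, 2], [4, 2, 64]]
[[5, 2], [4, 2]]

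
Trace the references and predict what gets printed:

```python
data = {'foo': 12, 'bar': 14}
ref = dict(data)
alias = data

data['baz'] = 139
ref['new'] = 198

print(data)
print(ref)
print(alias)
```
{'foo': 12, 'bar': 14, 'baz': 139}
{'foo': 12, 'bar': 14, 'new': 198}
{'foo': 12, 'bar': 14, 'baz': 139}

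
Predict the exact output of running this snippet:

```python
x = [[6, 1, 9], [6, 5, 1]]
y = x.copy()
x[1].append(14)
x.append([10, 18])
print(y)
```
[[6, 1, 9], [6, 5, 1, 14]]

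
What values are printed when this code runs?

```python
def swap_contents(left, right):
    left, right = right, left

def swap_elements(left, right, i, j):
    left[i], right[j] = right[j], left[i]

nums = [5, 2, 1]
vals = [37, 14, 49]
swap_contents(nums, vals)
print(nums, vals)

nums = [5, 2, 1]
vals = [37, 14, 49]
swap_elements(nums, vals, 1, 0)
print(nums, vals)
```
[5, 2, 1] [37, 14, 49]
[5, 37, 1] [2, 14, 49]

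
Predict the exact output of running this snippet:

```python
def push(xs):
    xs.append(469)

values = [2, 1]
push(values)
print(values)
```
[2, 1, 469]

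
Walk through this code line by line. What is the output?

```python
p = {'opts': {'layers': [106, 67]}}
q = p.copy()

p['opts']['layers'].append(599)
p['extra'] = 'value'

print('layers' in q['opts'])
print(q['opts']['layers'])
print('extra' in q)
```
True
[106, 67, 599]
False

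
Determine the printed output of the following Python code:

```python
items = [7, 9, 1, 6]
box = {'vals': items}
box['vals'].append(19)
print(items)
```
[7, 9, 1, 6, 19]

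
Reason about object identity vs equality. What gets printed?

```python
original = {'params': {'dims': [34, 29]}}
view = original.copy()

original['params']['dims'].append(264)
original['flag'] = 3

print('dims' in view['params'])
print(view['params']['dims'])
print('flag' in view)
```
True
[34, 29, 264]
False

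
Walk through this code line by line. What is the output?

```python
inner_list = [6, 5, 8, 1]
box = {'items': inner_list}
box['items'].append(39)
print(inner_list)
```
[6, 5, 8, 1, 39]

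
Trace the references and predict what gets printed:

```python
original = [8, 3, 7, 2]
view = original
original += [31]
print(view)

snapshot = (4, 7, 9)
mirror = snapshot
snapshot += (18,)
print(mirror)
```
[8, 3, 7, 2, 31]
(4, 7, 9)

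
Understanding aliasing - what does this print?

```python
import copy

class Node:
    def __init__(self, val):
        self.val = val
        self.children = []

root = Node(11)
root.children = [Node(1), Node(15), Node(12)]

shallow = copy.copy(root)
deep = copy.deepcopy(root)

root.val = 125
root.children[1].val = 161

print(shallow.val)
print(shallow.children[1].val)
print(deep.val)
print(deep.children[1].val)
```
11
161
11
15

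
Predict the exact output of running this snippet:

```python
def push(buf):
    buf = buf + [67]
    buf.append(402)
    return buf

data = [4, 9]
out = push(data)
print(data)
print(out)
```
[4, 9]
[4, 9, 67, 402]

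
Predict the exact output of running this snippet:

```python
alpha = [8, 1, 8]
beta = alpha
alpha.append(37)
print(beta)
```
[8, 1, 8, 37]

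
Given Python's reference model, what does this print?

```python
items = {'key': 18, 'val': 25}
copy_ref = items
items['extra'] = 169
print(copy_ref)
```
{'key': 18, 'val': 25, 'extra': 169}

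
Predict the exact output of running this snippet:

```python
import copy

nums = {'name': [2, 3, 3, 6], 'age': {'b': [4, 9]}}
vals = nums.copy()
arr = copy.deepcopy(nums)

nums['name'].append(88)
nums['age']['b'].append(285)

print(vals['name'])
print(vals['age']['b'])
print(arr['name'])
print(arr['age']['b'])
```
[2, 3, 3, 6, 88]
[4, 9, 285]
[2, 3, 3, 6]
[4, 9]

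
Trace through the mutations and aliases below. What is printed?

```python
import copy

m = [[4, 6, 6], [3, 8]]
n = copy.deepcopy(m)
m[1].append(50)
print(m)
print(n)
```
[[4, 6, 6], [3, 8, 50]]
[[4, 6, 6], [3, 8]]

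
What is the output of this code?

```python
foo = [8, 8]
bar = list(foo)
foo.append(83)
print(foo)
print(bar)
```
[8, 8, 83]
[8, 8]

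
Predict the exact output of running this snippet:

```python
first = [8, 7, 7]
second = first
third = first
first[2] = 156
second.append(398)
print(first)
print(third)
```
[8, 7, 156, 398]
[8, 7, 156, 398]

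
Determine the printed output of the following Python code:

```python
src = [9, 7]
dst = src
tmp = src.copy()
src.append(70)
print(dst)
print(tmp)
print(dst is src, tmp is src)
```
[9, 7, 70]
[9, 7]
True False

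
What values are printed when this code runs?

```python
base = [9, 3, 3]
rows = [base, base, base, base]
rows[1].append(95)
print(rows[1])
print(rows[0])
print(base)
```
[9, 3, 3, 95]
[9, 3, 3, 95]
[9, 3, 3, 95]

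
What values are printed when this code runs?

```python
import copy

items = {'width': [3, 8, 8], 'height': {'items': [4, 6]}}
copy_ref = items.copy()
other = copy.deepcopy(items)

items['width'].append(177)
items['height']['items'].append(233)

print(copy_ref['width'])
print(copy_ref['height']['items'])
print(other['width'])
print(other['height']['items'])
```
[3, 8, 8, 177]
[4, 6, 233]
[3, 8, 8]
[4, 6]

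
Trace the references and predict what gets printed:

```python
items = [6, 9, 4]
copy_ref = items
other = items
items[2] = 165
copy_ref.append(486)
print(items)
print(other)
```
[6, 9, 165, 486]
[6, 9, 165, 486]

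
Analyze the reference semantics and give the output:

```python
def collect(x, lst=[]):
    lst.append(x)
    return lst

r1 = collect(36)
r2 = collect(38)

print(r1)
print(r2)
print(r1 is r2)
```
[36, 38]
[36, 38]
True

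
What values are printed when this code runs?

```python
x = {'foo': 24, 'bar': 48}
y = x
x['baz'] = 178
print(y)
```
{'foo': 24, 'bar': 48, 'baz': 178}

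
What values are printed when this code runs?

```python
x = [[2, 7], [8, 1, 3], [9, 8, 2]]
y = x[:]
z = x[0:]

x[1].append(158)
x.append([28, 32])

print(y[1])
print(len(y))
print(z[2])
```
[8, 1, 3, 158]
3
[9, 8, 2]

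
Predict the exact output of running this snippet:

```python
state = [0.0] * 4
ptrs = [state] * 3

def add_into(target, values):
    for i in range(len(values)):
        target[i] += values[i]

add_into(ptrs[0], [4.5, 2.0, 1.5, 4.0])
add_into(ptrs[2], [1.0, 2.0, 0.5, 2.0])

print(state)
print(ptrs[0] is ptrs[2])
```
[5.5, 4.0, 2.0, 6.0]
True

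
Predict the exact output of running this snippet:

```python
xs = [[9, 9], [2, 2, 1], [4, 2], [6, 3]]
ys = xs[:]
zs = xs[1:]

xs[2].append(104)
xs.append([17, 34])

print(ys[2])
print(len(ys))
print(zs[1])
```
[4, 2, 104]
4
[4, 2, 104]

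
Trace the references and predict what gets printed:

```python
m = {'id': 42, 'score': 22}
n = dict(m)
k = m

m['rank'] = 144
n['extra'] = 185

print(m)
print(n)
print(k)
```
{'id': 42, 'score': 22, 'rank': 144}
{'id': 42, 'score': 22, 'extra': 185}
{'id': 42, 'score': 22, 'rank': 144}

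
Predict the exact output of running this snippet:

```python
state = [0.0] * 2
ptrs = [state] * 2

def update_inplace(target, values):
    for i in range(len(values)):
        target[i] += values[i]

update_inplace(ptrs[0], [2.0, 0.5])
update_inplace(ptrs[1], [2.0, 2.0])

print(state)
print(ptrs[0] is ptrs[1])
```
[4.0, 2.5]
True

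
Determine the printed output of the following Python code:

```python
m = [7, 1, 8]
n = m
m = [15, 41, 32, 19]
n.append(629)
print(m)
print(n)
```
[15, 41, 32, 19]
[7, 1, 8, 629]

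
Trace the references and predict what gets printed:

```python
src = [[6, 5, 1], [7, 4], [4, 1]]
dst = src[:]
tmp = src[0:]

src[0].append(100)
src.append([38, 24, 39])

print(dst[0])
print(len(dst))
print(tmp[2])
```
[6, 5, 1, 100]
3
[4, 1]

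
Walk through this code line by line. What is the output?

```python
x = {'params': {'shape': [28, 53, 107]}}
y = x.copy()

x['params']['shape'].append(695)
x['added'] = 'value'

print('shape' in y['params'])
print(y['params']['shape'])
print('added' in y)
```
True
[28, 53, 107, 695]
False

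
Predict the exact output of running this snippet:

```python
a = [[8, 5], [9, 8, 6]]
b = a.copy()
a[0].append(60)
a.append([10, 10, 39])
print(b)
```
[[8, 5, 60], [9, 8, 6]]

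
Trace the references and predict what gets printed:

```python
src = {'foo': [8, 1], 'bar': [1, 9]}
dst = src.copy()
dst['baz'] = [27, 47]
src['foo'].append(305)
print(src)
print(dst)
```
{'foo': [8, 1, 305], 'bar': [1, 9]}
{'foo': [8, 1, 305], 'bar': [1, 9], 'baz': [27, 47]}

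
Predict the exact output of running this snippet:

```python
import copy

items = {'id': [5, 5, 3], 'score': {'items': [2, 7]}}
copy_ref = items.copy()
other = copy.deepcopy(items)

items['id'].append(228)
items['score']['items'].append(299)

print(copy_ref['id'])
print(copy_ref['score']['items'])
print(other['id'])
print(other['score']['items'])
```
[5, 5, 3, 228]
[2, 7, 299]
[5, 5, 3]
[2, 7]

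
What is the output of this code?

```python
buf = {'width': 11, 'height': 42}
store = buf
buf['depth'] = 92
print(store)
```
{'width': 11, 'height': 42, 'depth': 92}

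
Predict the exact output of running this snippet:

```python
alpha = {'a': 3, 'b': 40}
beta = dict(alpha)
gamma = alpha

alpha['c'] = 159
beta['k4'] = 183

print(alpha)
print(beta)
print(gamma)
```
{'a': 3, 'b': 40, 'c': 159}
{'a': 3, 'b': 40, 'k4': 183}
{'a': 3, 'b': 40, 'c': 159}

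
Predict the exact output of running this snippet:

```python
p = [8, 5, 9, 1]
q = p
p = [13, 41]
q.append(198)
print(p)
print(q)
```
[13, 41]
[8, 5, 9, 1, 198]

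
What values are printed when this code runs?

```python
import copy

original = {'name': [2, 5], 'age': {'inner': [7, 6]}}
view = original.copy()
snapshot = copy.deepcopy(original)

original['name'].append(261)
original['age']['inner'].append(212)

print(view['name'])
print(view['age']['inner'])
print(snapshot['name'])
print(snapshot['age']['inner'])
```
[2, 5, 261]
[7, 6, 212]
[2, 5]
[7, 6]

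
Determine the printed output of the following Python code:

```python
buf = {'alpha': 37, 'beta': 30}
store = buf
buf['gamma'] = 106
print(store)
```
{'alpha': 37, 'beta': 30, 'gamma': 106}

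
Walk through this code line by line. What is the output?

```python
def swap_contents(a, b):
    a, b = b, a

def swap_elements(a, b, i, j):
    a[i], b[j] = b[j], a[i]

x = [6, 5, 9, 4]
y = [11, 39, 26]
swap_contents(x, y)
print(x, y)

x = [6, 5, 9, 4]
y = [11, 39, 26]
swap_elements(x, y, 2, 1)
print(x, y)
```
[6, 5, 9, 4] [11, 39, 26]
[6, 5, 39, 4] [11, 9, 26]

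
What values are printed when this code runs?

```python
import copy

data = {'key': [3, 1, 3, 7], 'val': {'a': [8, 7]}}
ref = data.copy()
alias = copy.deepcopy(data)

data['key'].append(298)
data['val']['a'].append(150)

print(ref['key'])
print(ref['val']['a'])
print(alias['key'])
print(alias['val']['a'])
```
[3, 1, 3, 7, 298]
[8, 7, 150]
[3, 1, 3, 7]
[8, 7]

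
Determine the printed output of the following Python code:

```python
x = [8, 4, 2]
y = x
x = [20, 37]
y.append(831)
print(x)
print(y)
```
[20, 37]
[8, 4, 2, 831]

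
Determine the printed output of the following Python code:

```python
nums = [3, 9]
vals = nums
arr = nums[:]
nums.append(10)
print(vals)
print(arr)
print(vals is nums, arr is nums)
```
[3, 9, 10]
[3, 9]
True False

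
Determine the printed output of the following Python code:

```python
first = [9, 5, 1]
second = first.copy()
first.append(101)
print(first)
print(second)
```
[9, 5, 1, 101]
[9, 5, 1]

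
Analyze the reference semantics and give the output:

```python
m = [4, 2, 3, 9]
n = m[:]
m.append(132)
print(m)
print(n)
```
[4, 2, 3, 9, 132]
[4, 2, 3, 9]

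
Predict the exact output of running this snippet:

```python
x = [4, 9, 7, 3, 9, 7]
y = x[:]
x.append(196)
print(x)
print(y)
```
[4, 9, 7, 3, 9, 7, 196]
[4, 9, 7, 3, 9, 7]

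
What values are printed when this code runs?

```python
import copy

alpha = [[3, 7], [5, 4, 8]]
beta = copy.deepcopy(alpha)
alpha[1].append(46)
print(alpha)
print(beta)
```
[[3, 7], [5, 4, 8, 46]]
[[3, 7], [5, 4, 8]]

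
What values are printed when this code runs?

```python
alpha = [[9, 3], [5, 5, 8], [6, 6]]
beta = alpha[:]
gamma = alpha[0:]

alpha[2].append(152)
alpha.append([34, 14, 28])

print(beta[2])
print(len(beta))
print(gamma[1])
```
[6, 6, 152]
3
[5, 5, 8]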